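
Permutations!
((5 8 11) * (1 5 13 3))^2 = ((1 5 8 11 13 3))^2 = (1 8 13)(3 5 11)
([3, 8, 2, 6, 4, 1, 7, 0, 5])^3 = (8)(0 7 6 3)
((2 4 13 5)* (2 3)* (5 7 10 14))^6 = ((2 4 13 7 10 14 5 3))^6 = (2 5 10 13)(3 14 7 4)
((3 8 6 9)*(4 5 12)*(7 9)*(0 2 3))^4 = ((0 2 3 8 6 7 9)(4 5 12))^4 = (0 6 2 7 3 9 8)(4 5 12)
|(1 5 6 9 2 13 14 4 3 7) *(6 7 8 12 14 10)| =15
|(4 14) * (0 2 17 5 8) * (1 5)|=|(0 2 17 1 5 8)(4 14)|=6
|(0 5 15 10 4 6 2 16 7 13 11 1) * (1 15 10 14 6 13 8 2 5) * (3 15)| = 36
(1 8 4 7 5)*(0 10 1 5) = (0 10 1 8 4 7) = [10, 8, 2, 3, 7, 5, 6, 0, 4, 9, 1]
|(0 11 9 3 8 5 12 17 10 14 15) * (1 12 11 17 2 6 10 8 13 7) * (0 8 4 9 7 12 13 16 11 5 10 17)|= 12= |(1 13 12 2 6 17 4 9 3 16 11 7)(8 10 14 15)|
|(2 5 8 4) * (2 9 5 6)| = |(2 6)(4 9 5 8)| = 4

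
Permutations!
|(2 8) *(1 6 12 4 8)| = 6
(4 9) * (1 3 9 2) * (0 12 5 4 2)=(0 12 5 4)(1 3 9 2)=[12, 3, 1, 9, 0, 4, 6, 7, 8, 2, 10, 11, 5]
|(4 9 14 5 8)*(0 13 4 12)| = |(0 13 4 9 14 5 8 12)| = 8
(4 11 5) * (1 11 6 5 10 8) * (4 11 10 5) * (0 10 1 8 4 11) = (0 10 4 6 11 5) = [10, 1, 2, 3, 6, 0, 11, 7, 8, 9, 4, 5]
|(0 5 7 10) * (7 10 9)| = |(0 5 10)(7 9)| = 6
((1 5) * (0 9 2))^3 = ((0 9 2)(1 5))^3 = (9)(1 5)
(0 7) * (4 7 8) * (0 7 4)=[8, 1, 2, 3, 4, 5, 6, 7, 0]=(0 8)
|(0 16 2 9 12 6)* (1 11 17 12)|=9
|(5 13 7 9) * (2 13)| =5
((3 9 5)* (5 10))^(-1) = (3 5 10 9)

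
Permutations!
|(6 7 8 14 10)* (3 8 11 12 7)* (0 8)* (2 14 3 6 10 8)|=15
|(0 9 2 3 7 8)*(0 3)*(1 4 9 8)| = |(0 8 3 7 1 4 9 2)| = 8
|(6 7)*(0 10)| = 2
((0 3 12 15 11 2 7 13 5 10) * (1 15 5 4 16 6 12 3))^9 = (0 6 7 1 12 13 15 5 4 11 10 16 2) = ((0 1 15 11 2 7 13 4 16 6 12 5 10))^9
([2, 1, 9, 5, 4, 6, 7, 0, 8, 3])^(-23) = (0 6 3 2 7 5 9)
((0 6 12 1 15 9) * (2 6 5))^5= ((0 5 2 6 12 1 15 9))^5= (0 1 2 9 12 5 15 6)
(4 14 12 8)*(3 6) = [0, 1, 2, 6, 14, 5, 3, 7, 4, 9, 10, 11, 8, 13, 12] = (3 6)(4 14 12 8)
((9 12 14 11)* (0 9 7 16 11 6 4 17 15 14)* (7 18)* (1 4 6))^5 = (0 12 9)(7 16 11 18)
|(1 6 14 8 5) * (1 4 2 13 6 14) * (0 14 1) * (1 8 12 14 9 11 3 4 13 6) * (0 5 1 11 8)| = |(0 9 8 1)(2 6 5 13 11 3 4)(12 14)| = 28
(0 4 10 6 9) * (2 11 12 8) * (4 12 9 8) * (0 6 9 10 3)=(0 12 4 3)(2 11 10 9 6 8)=[12, 1, 11, 0, 3, 5, 8, 7, 2, 6, 9, 10, 4]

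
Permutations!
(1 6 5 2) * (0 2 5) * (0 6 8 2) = (1 8 2) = [0, 8, 1, 3, 4, 5, 6, 7, 2]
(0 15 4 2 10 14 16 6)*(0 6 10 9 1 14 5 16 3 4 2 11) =(0 15 2 9 1 14 3 4 11)(5 16 10) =[15, 14, 9, 4, 11, 16, 6, 7, 8, 1, 5, 0, 12, 13, 3, 2, 10]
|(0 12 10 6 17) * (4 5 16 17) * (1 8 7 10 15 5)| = |(0 12 15 5 16 17)(1 8 7 10 6 4)| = 6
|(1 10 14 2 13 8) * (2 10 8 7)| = |(1 8)(2 13 7)(10 14)| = 6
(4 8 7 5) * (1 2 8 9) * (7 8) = (1 2 7 5 4 9) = [0, 2, 7, 3, 9, 4, 6, 5, 8, 1]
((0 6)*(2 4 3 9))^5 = (0 6)(2 4 3 9)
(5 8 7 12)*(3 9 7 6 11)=(3 9 7 12 5 8 6 11)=[0, 1, 2, 9, 4, 8, 11, 12, 6, 7, 10, 3, 5]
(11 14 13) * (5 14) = (5 14 13 11) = [0, 1, 2, 3, 4, 14, 6, 7, 8, 9, 10, 5, 12, 11, 13]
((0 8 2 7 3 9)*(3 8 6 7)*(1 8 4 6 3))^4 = (0 3 9)(1 8 2)(4 6 7)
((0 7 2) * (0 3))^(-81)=((0 7 2 3))^(-81)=(0 3 2 7)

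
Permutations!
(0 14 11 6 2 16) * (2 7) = (0 14 11 6 7 2 16) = [14, 1, 16, 3, 4, 5, 7, 2, 8, 9, 10, 6, 12, 13, 11, 15, 0]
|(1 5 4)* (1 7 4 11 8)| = 4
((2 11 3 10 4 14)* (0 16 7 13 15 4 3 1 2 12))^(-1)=(0 12 14 4 15 13 7 16)(1 11 2)(3 10)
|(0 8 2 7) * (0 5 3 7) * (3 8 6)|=7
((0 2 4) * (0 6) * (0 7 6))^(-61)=((0 2 4)(6 7))^(-61)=(0 4 2)(6 7)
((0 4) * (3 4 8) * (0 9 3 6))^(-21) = (9)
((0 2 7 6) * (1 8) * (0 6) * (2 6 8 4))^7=((0 6 8 1 4 2 7))^7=(8)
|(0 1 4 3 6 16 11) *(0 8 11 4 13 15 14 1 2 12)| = |(0 2 12)(1 13 15 14)(3 6 16 4)(8 11)| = 12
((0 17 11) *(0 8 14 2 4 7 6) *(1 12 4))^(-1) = (0 6 7 4 12 1 2 14 8 11 17)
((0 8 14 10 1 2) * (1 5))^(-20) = ((0 8 14 10 5 1 2))^(-20) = (0 8 14 10 5 1 2)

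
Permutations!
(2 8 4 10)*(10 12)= (2 8 4 12 10)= [0, 1, 8, 3, 12, 5, 6, 7, 4, 9, 2, 11, 10]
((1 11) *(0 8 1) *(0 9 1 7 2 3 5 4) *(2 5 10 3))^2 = ((0 8 7 5 4)(1 11 9)(3 10))^2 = (0 7 4 8 5)(1 9 11)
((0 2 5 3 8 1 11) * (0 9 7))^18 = ((0 2 5 3 8 1 11 9 7))^18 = (11)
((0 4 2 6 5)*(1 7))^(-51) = ((0 4 2 6 5)(1 7))^(-51) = (0 5 6 2 4)(1 7)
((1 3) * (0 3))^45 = ((0 3 1))^45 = (3)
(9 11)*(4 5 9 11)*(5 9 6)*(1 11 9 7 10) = (1 11 9 4 7 10)(5 6) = [0, 11, 2, 3, 7, 6, 5, 10, 8, 4, 1, 9]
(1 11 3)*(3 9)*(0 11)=[11, 0, 2, 1, 4, 5, 6, 7, 8, 3, 10, 9]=(0 11 9 3 1)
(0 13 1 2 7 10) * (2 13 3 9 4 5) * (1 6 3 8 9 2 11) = (0 8 9 4 5 11 1 13 6 3 2 7 10) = [8, 13, 7, 2, 5, 11, 3, 10, 9, 4, 0, 1, 12, 6]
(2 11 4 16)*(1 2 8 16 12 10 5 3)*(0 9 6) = [9, 2, 11, 1, 12, 3, 0, 7, 16, 6, 5, 4, 10, 13, 14, 15, 8] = (0 9 6)(1 2 11 4 12 10 5 3)(8 16)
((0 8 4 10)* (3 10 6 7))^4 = (0 7 8 3 4 10 6)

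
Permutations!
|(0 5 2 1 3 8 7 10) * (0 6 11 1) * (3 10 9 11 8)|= |(0 5 2)(1 10 6 8 7 9 11)|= 21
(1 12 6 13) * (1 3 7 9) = (1 12 6 13 3 7 9) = [0, 12, 2, 7, 4, 5, 13, 9, 8, 1, 10, 11, 6, 3]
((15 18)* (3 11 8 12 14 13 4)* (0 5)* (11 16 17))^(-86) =(18)(3 8 4 11 13 17 14 16 12)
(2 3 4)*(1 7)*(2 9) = (1 7)(2 3 4 9) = [0, 7, 3, 4, 9, 5, 6, 1, 8, 2]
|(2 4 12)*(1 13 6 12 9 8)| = |(1 13 6 12 2 4 9 8)| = 8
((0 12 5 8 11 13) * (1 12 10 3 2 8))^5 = ((0 10 3 2 8 11 13)(1 12 5))^5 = (0 11 2 10 13 8 3)(1 5 12)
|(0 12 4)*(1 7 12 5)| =6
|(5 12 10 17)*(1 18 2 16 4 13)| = 12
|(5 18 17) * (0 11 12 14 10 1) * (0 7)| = 21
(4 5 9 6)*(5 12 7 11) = (4 12 7 11 5 9 6) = [0, 1, 2, 3, 12, 9, 4, 11, 8, 6, 10, 5, 7]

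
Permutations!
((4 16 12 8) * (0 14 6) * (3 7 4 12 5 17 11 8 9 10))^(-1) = ((0 14 6)(3 7 4 16 5 17 11 8 12 9 10))^(-1) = (0 6 14)(3 10 9 12 8 11 17 5 16 4 7)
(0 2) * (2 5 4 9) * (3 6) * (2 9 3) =[5, 1, 0, 6, 3, 4, 2, 7, 8, 9] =(9)(0 5 4 3 6 2)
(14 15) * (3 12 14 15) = [0, 1, 2, 12, 4, 5, 6, 7, 8, 9, 10, 11, 14, 13, 3, 15] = (15)(3 12 14)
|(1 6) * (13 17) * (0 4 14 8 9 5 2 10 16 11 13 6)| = |(0 4 14 8 9 5 2 10 16 11 13 17 6 1)| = 14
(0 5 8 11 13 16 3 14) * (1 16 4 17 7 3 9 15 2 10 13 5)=(0 1 16 9 15 2 10 13 4 17 7 3 14)(5 8 11)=[1, 16, 10, 14, 17, 8, 6, 3, 11, 15, 13, 5, 12, 4, 0, 2, 9, 7]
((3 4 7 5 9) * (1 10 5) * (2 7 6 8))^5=(1 4)(2 9)(3 7)(5 8)(6 10)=((1 10 5 9 3 4 6 8 2 7))^5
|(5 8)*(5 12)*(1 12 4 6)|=6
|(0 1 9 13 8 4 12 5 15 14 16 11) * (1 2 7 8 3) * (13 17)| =55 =|(0 2 7 8 4 12 5 15 14 16 11)(1 9 17 13 3)|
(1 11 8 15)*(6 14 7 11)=(1 6 14 7 11 8 15)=[0, 6, 2, 3, 4, 5, 14, 11, 15, 9, 10, 8, 12, 13, 7, 1]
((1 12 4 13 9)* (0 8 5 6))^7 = (0 6 5 8)(1 4 9 12 13)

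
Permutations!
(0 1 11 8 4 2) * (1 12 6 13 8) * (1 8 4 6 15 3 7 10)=(0 12 15 3 7 10 1 11 8 6 13 4 2)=[12, 11, 0, 7, 2, 5, 13, 10, 6, 9, 1, 8, 15, 4, 14, 3]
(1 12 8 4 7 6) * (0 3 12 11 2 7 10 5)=[3, 11, 7, 12, 10, 0, 1, 6, 4, 9, 5, 2, 8]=(0 3 12 8 4 10 5)(1 11 2 7 6)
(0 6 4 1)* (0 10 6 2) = (0 2)(1 10 6 4) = [2, 10, 0, 3, 1, 5, 4, 7, 8, 9, 6]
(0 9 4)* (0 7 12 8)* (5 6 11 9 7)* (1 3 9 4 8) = (0 7 12 1 3 9 8)(4 5 6 11) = [7, 3, 2, 9, 5, 6, 11, 12, 0, 8, 10, 4, 1]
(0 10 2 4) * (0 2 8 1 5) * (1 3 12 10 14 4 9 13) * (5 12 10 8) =[14, 12, 9, 10, 2, 0, 6, 7, 3, 13, 5, 11, 8, 1, 4] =(0 14 4 2 9 13 1 12 8 3 10 5)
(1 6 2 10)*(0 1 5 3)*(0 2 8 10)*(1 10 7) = (0 10 5 3 2)(1 6 8 7) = [10, 6, 0, 2, 4, 3, 8, 1, 7, 9, 5]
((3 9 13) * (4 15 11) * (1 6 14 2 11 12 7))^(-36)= (15)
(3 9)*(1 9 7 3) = [0, 9, 2, 7, 4, 5, 6, 3, 8, 1] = (1 9)(3 7)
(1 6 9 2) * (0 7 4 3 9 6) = (0 7 4 3 9 2 1) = [7, 0, 1, 9, 3, 5, 6, 4, 8, 2]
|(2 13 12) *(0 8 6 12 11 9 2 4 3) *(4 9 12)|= 5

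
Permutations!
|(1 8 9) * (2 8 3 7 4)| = |(1 3 7 4 2 8 9)| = 7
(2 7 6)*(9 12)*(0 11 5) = (0 11 5)(2 7 6)(9 12) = [11, 1, 7, 3, 4, 0, 2, 6, 8, 12, 10, 5, 9]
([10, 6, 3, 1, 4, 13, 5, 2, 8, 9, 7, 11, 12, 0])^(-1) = (0 13 5 6 1 3 2 7 10)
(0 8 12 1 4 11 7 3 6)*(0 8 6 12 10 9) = (0 6 8 10 9)(1 4 11 7 3 12) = [6, 4, 2, 12, 11, 5, 8, 3, 10, 0, 9, 7, 1]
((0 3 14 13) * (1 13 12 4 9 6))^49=(0 4 13 12 1 14 6 3 9)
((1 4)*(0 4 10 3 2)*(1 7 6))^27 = (0 6 3 4 1 2 7 10) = ((0 4 7 6 1 10 3 2))^27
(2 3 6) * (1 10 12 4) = (1 10 12 4)(2 3 6) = [0, 10, 3, 6, 1, 5, 2, 7, 8, 9, 12, 11, 4]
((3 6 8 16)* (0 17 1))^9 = (17)(3 6 8 16)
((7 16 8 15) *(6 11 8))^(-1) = (6 16 7 15 8 11)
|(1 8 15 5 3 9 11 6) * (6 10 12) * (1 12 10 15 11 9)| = 6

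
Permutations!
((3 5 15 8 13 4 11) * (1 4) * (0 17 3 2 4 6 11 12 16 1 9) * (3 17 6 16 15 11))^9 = ((17)(0 6 3 5 11 2 4 12 15 8 13 9)(1 16))^9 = (17)(0 8 4 5)(1 16)(2 3 9 15)(6 13 12 11)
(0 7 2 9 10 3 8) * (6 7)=(0 6 7 2 9 10 3 8)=[6, 1, 9, 8, 4, 5, 7, 2, 0, 10, 3]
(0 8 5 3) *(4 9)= (0 8 5 3)(4 9)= [8, 1, 2, 0, 9, 3, 6, 7, 5, 4]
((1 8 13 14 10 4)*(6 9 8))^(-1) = ((1 6 9 8 13 14 10 4))^(-1) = (1 4 10 14 13 8 9 6)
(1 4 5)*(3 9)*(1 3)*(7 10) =(1 4 5 3 9)(7 10) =[0, 4, 2, 9, 5, 3, 6, 10, 8, 1, 7]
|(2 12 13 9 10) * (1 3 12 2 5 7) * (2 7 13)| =20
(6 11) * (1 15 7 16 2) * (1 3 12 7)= (1 15)(2 3 12 7 16)(6 11)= [0, 15, 3, 12, 4, 5, 11, 16, 8, 9, 10, 6, 7, 13, 14, 1, 2]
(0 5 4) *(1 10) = (0 5 4)(1 10) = [5, 10, 2, 3, 0, 4, 6, 7, 8, 9, 1]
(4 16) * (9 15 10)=(4 16)(9 15 10)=[0, 1, 2, 3, 16, 5, 6, 7, 8, 15, 9, 11, 12, 13, 14, 10, 4]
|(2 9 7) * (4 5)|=6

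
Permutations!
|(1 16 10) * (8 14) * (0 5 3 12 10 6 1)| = |(0 5 3 12 10)(1 16 6)(8 14)| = 30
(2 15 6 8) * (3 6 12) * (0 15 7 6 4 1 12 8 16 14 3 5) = [15, 12, 7, 4, 1, 0, 16, 6, 2, 9, 10, 11, 5, 13, 3, 8, 14] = (0 15 8 2 7 6 16 14 3 4 1 12 5)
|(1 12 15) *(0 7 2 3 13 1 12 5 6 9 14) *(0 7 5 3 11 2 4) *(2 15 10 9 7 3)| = 10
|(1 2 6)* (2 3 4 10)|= 6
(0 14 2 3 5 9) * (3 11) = (0 14 2 11 3 5 9) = [14, 1, 11, 5, 4, 9, 6, 7, 8, 0, 10, 3, 12, 13, 2]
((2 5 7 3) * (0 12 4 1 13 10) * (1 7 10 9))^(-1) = (0 10 5 2 3 7 4 12)(1 9 13)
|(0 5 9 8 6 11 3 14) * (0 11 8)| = 6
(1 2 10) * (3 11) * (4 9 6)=(1 2 10)(3 11)(4 9 6)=[0, 2, 10, 11, 9, 5, 4, 7, 8, 6, 1, 3]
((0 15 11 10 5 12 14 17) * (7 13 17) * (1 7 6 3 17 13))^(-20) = ((0 15 11 10 5 12 14 6 3 17)(1 7))^(-20) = (17)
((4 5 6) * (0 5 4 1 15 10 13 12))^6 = ((0 5 6 1 15 10 13 12))^6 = (0 13 15 6)(1 5 12 10)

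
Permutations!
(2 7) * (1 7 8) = [0, 7, 8, 3, 4, 5, 6, 2, 1] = (1 7 2 8)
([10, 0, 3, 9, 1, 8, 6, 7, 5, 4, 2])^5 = [4, 9, 0, 10, 3, 8, 6, 7, 5, 2, 1]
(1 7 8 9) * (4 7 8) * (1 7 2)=[0, 8, 1, 3, 2, 5, 6, 4, 9, 7]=(1 8 9 7 4 2)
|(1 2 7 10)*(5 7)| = |(1 2 5 7 10)| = 5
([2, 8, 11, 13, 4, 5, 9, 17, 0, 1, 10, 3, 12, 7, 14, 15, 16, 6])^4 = (0 13 9 2 7 1 11 17 8 3 6)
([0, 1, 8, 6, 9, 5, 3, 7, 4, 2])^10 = [0, 1, 4, 3, 2, 5, 6, 7, 9, 8]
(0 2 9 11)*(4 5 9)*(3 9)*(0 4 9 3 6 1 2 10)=(0 10)(1 2 9 11 4 5 6)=[10, 2, 9, 3, 5, 6, 1, 7, 8, 11, 0, 4]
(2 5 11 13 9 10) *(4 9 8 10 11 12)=(2 5 12 4 9 11 13 8 10)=[0, 1, 5, 3, 9, 12, 6, 7, 10, 11, 2, 13, 4, 8]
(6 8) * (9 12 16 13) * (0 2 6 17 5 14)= (0 2 6 8 17 5 14)(9 12 16 13)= [2, 1, 6, 3, 4, 14, 8, 7, 17, 12, 10, 11, 16, 9, 0, 15, 13, 5]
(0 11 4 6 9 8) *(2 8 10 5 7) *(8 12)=(0 11 4 6 9 10 5 7 2 12 8)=[11, 1, 12, 3, 6, 7, 9, 2, 0, 10, 5, 4, 8]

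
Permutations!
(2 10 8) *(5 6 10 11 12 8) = (2 11 12 8)(5 6 10) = [0, 1, 11, 3, 4, 6, 10, 7, 2, 9, 5, 12, 8]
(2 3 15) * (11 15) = [0, 1, 3, 11, 4, 5, 6, 7, 8, 9, 10, 15, 12, 13, 14, 2] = (2 3 11 15)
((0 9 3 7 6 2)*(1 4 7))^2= (0 3 4 6)(1 7 2 9)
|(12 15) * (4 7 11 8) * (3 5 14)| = 12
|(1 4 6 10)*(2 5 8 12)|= |(1 4 6 10)(2 5 8 12)|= 4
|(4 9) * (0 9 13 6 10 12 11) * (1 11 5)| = |(0 9 4 13 6 10 12 5 1 11)| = 10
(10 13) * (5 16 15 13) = (5 16 15 13 10) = [0, 1, 2, 3, 4, 16, 6, 7, 8, 9, 5, 11, 12, 10, 14, 13, 15]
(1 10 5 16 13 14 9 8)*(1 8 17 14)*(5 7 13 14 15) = [0, 10, 2, 3, 4, 16, 6, 13, 8, 17, 7, 11, 12, 1, 9, 5, 14, 15] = (1 10 7 13)(5 16 14 9 17 15)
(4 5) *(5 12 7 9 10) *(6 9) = (4 12 7 6 9 10 5) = [0, 1, 2, 3, 12, 4, 9, 6, 8, 10, 5, 11, 7]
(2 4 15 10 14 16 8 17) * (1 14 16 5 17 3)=[0, 14, 4, 1, 15, 17, 6, 7, 3, 9, 16, 11, 12, 13, 5, 10, 8, 2]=(1 14 5 17 2 4 15 10 16 8 3)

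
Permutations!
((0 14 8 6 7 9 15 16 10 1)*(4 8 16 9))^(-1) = ((0 14 16 10 1)(4 8 6 7)(9 15))^(-1) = (0 1 10 16 14)(4 7 6 8)(9 15)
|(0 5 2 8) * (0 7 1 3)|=7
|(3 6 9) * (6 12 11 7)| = 6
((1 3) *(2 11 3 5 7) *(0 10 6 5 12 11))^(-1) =((0 10 6 5 7 2)(1 12 11 3))^(-1) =(0 2 7 5 6 10)(1 3 11 12)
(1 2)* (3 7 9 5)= (1 2)(3 7 9 5)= [0, 2, 1, 7, 4, 3, 6, 9, 8, 5]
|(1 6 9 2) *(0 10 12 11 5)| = 20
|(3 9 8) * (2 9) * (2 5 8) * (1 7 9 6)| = |(1 7 9 2 6)(3 5 8)| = 15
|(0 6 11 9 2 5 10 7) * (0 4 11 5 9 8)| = |(0 6 5 10 7 4 11 8)(2 9)| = 8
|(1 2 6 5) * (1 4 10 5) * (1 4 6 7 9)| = |(1 2 7 9)(4 10 5 6)| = 4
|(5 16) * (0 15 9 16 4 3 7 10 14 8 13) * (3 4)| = 11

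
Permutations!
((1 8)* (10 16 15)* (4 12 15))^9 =((1 8)(4 12 15 10 16))^9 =(1 8)(4 16 10 15 12)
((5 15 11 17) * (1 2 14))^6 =(5 11)(15 17)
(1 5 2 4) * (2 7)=(1 5 7 2 4)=[0, 5, 4, 3, 1, 7, 6, 2]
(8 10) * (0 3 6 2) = (0 3 6 2)(8 10) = [3, 1, 0, 6, 4, 5, 2, 7, 10, 9, 8]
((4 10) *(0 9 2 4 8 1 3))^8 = ((0 9 2 4 10 8 1 3))^8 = (10)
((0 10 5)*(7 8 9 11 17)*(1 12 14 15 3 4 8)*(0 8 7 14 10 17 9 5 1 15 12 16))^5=((0 17 14 12 10 1 16)(3 4 7 15)(5 8)(9 11))^5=(0 1 12 17 16 10 14)(3 4 7 15)(5 8)(9 11)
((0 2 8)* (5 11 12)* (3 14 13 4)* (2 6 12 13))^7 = (0 3 5 8 4 12 2 13 6 14 11)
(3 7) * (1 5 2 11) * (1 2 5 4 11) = (1 4 11 2)(3 7) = [0, 4, 1, 7, 11, 5, 6, 3, 8, 9, 10, 2]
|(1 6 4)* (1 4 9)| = 3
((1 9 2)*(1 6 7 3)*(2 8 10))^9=(1 9 8 10 2 6 7 3)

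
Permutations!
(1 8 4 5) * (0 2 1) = (0 2 1 8 4 5) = [2, 8, 1, 3, 5, 0, 6, 7, 4]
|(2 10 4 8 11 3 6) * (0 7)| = 14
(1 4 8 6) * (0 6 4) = (0 6 1)(4 8) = [6, 0, 2, 3, 8, 5, 1, 7, 4]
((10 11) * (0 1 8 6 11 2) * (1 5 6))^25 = ((0 5 6 11 10 2)(1 8))^25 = (0 5 6 11 10 2)(1 8)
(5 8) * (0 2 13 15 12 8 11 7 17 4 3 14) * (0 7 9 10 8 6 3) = [2, 1, 13, 14, 0, 11, 3, 17, 5, 10, 8, 9, 6, 15, 7, 12, 16, 4] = (0 2 13 15 12 6 3 14 7 17 4)(5 11 9 10 8)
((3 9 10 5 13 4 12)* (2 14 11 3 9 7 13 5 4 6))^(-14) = ((2 14 11 3 7 13 6)(4 12 9 10))^(-14) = (14)(4 9)(10 12)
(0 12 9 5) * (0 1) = (0 12 9 5 1) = [12, 0, 2, 3, 4, 1, 6, 7, 8, 5, 10, 11, 9]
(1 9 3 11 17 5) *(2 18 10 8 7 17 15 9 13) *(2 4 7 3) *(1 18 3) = (1 13 4 7 17 5 18 10 8)(2 3 11 15 9) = [0, 13, 3, 11, 7, 18, 6, 17, 1, 2, 8, 15, 12, 4, 14, 9, 16, 5, 10]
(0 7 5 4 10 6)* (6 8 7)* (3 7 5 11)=(0 6)(3 7 11)(4 10 8 5)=[6, 1, 2, 7, 10, 4, 0, 11, 5, 9, 8, 3]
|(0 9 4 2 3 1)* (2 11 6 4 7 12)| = |(0 9 7 12 2 3 1)(4 11 6)| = 21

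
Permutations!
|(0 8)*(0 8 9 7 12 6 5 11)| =7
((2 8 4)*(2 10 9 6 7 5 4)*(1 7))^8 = (1 7 5 4 10 9 6)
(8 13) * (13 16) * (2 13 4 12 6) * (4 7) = (2 13 8 16 7 4 12 6) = [0, 1, 13, 3, 12, 5, 2, 4, 16, 9, 10, 11, 6, 8, 14, 15, 7]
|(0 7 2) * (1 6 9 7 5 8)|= |(0 5 8 1 6 9 7 2)|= 8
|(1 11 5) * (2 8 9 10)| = 12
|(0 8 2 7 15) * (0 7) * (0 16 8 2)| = 4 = |(0 2 16 8)(7 15)|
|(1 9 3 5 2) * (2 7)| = |(1 9 3 5 7 2)| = 6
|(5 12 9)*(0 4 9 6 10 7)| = 8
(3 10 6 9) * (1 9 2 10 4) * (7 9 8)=(1 8 7 9 3 4)(2 10 6)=[0, 8, 10, 4, 1, 5, 2, 9, 7, 3, 6]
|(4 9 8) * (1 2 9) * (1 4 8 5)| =4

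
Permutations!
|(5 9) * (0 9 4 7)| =5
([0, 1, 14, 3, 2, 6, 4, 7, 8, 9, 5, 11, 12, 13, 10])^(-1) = (2 4 6 5 10 14)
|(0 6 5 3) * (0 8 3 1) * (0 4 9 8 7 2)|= 10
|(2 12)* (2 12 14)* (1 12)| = 2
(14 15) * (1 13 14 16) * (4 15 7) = (1 13 14 7 4 15 16) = [0, 13, 2, 3, 15, 5, 6, 4, 8, 9, 10, 11, 12, 14, 7, 16, 1]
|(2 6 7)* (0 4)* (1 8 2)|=|(0 4)(1 8 2 6 7)|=10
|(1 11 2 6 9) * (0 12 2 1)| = |(0 12 2 6 9)(1 11)| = 10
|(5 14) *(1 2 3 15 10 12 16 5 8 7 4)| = |(1 2 3 15 10 12 16 5 14 8 7 4)| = 12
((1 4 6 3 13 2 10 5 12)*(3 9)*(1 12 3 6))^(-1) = ((1 4)(2 10 5 3 13)(6 9))^(-1) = (1 4)(2 13 3 5 10)(6 9)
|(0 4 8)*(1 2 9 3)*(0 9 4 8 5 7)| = |(0 8 9 3 1 2 4 5 7)| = 9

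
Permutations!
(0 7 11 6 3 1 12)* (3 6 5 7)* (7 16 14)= (0 3 1 12)(5 16 14 7 11)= [3, 12, 2, 1, 4, 16, 6, 11, 8, 9, 10, 5, 0, 13, 7, 15, 14]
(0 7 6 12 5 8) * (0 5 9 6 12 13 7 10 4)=(0 10 4)(5 8)(6 13 7 12 9)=[10, 1, 2, 3, 0, 8, 13, 12, 5, 6, 4, 11, 9, 7]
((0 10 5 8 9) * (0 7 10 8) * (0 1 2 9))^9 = (0 8)(1 7)(2 10)(5 9)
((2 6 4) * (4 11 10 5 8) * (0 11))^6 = ((0 11 10 5 8 4 2 6))^6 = (0 2 8 10)(4 5 11 6)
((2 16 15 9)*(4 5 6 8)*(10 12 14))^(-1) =(2 9 15 16)(4 8 6 5)(10 14 12)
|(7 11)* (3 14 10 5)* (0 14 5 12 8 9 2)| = 14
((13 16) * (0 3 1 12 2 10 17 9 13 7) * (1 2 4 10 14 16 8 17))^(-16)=((0 3 2 14 16 7)(1 12 4 10)(8 17 9 13))^(-16)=(17)(0 2 16)(3 14 7)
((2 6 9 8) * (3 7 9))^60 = (9)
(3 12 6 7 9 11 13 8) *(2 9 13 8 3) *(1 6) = (1 6 7 13 3 12)(2 9 11 8) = [0, 6, 9, 12, 4, 5, 7, 13, 2, 11, 10, 8, 1, 3]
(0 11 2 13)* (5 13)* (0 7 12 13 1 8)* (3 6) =[11, 8, 5, 6, 4, 1, 3, 12, 0, 9, 10, 2, 13, 7] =(0 11 2 5 1 8)(3 6)(7 12 13)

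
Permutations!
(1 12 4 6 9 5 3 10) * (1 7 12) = (3 10 7 12 4 6 9 5) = [0, 1, 2, 10, 6, 3, 9, 12, 8, 5, 7, 11, 4]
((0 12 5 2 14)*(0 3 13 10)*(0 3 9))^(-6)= ((0 12 5 2 14 9)(3 13 10))^(-6)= (14)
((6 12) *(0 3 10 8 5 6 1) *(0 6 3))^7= ((1 6 12)(3 10 8 5))^7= (1 6 12)(3 5 8 10)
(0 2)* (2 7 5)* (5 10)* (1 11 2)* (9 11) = (0 7 10 5 1 9 11 2) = [7, 9, 0, 3, 4, 1, 6, 10, 8, 11, 5, 2]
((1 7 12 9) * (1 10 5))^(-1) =((1 7 12 9 10 5))^(-1) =(1 5 10 9 12 7)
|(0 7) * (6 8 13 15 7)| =|(0 6 8 13 15 7)| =6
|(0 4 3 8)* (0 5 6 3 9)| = |(0 4 9)(3 8 5 6)| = 12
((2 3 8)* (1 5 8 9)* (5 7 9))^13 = ((1 7 9)(2 3 5 8))^13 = (1 7 9)(2 3 5 8)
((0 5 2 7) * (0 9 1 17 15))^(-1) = (0 15 17 1 9 7 2 5)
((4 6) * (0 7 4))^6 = ((0 7 4 6))^6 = (0 4)(6 7)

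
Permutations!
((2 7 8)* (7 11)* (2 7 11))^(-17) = ((11)(7 8))^(-17) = (11)(7 8)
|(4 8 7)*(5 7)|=|(4 8 5 7)|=4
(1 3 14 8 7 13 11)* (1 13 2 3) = (2 3 14 8 7)(11 13) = [0, 1, 3, 14, 4, 5, 6, 2, 7, 9, 10, 13, 12, 11, 8]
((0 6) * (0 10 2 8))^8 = (0 2 6 8 10)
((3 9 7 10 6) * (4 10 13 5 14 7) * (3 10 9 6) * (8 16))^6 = ((3 6 10)(4 9)(5 14 7 13)(8 16))^6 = (16)(5 7)(13 14)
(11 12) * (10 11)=(10 11 12)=[0, 1, 2, 3, 4, 5, 6, 7, 8, 9, 11, 12, 10]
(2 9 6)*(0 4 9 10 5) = (0 4 9 6 2 10 5) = [4, 1, 10, 3, 9, 0, 2, 7, 8, 6, 5]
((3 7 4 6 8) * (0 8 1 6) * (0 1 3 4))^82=(0 3 1 8 7 6 4)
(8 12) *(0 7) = [7, 1, 2, 3, 4, 5, 6, 0, 12, 9, 10, 11, 8] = (0 7)(8 12)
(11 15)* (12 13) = (11 15)(12 13) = [0, 1, 2, 3, 4, 5, 6, 7, 8, 9, 10, 15, 13, 12, 14, 11]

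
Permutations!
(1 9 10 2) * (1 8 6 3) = (1 9 10 2 8 6 3) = [0, 9, 8, 1, 4, 5, 3, 7, 6, 10, 2]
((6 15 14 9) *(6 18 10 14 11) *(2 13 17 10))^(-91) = (18)(6 11 15)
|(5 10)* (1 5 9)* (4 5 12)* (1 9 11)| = 6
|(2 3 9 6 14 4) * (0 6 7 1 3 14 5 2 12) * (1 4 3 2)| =11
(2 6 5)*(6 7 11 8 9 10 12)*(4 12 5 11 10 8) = [0, 1, 7, 3, 12, 2, 11, 10, 9, 8, 5, 4, 6] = (2 7 10 5)(4 12 6 11)(8 9)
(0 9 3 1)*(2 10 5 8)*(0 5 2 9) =(1 5 8 9 3)(2 10) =[0, 5, 10, 1, 4, 8, 6, 7, 9, 3, 2]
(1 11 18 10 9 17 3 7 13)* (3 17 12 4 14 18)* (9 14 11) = [0, 9, 2, 7, 11, 5, 6, 13, 8, 12, 14, 3, 4, 1, 18, 15, 16, 17, 10] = (1 9 12 4 11 3 7 13)(10 14 18)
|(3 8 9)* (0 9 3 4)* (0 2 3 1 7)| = |(0 9 4 2 3 8 1 7)| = 8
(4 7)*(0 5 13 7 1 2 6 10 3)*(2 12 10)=(0 5 13 7 4 1 12 10 3)(2 6)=[5, 12, 6, 0, 1, 13, 2, 4, 8, 9, 3, 11, 10, 7]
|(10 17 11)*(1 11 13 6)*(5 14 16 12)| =12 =|(1 11 10 17 13 6)(5 14 16 12)|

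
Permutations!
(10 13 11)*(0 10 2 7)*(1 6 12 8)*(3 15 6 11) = [10, 11, 7, 15, 4, 5, 12, 0, 1, 9, 13, 2, 8, 3, 14, 6] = (0 10 13 3 15 6 12 8 1 11 2 7)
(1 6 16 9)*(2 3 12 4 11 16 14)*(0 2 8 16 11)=(0 2 3 12 4)(1 6 14 8 16 9)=[2, 6, 3, 12, 0, 5, 14, 7, 16, 1, 10, 11, 4, 13, 8, 15, 9]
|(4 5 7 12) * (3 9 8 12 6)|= 8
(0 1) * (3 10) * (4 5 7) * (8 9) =[1, 0, 2, 10, 5, 7, 6, 4, 9, 8, 3] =(0 1)(3 10)(4 5 7)(8 9)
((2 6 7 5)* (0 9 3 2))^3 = ((0 9 3 2 6 7 5))^3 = (0 2 5 3 7 9 6)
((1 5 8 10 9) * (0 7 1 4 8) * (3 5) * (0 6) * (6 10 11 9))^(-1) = ((0 7 1 3 5 10 6)(4 8 11 9))^(-1) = (0 6 10 5 3 1 7)(4 9 11 8)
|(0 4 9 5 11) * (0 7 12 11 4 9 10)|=|(0 9 5 4 10)(7 12 11)|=15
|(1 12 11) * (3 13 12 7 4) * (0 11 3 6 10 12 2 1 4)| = |(0 11 4 6 10 12 3 13 2 1 7)| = 11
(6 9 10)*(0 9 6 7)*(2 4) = (0 9 10 7)(2 4) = [9, 1, 4, 3, 2, 5, 6, 0, 8, 10, 7]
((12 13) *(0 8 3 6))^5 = ((0 8 3 6)(12 13))^5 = (0 8 3 6)(12 13)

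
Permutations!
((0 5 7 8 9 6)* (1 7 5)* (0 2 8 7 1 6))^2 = (0 2 9 6 8)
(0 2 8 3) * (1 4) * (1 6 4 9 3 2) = [1, 9, 8, 0, 6, 5, 4, 7, 2, 3] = (0 1 9 3)(2 8)(4 6)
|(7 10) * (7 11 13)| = 4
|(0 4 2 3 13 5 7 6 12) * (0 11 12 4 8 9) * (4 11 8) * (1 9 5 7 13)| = |(0 4 2 3 1 9)(5 13 7 6 11 12 8)| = 42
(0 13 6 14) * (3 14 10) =(0 13 6 10 3 14) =[13, 1, 2, 14, 4, 5, 10, 7, 8, 9, 3, 11, 12, 6, 0]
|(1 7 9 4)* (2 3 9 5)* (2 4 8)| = |(1 7 5 4)(2 3 9 8)| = 4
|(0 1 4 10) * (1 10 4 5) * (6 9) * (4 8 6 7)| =10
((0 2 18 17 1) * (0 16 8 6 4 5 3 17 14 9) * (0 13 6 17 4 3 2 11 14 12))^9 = ((0 11 14 9 13 6 3 4 5 2 18 12)(1 16 8 17))^9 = (0 2 3 9)(1 16 8 17)(4 13 11 18)(5 6 14 12)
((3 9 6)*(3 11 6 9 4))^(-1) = (3 4)(6 11)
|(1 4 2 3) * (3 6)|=|(1 4 2 6 3)|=5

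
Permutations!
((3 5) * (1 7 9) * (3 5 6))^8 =(1 9 7)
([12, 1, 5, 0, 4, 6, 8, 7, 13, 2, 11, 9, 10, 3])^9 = (0 13 6 2 11 12 3 8 5 9 10)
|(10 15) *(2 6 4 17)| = 4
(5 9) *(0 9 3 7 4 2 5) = (0 9)(2 5 3 7 4) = [9, 1, 5, 7, 2, 3, 6, 4, 8, 0]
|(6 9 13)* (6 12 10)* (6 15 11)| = |(6 9 13 12 10 15 11)| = 7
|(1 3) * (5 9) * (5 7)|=|(1 3)(5 9 7)|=6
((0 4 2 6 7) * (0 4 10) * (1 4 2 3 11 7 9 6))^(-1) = ((0 10)(1 4 3 11 7 2)(6 9))^(-1) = (0 10)(1 2 7 11 3 4)(6 9)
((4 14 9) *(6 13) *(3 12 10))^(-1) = (3 10 12)(4 9 14)(6 13)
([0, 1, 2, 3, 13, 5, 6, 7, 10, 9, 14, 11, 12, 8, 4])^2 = [0, 1, 2, 3, 8, 5, 6, 7, 14, 9, 4, 11, 12, 10, 13]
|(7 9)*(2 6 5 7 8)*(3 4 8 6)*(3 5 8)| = |(2 5 7 9 6 8)(3 4)| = 6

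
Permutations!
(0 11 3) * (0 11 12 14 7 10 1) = (0 12 14 7 10 1)(3 11) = [12, 0, 2, 11, 4, 5, 6, 10, 8, 9, 1, 3, 14, 13, 7]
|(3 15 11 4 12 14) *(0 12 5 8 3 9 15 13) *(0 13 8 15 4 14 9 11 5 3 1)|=14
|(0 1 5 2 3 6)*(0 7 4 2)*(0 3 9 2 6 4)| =|(0 1 5 3 4 6 7)(2 9)| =14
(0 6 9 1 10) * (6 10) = [10, 6, 2, 3, 4, 5, 9, 7, 8, 1, 0] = (0 10)(1 6 9)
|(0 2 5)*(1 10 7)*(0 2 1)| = |(0 1 10 7)(2 5)| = 4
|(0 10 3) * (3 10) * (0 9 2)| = |(10)(0 3 9 2)| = 4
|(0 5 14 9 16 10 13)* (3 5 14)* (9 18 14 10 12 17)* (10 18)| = 20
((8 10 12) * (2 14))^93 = ((2 14)(8 10 12))^93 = (2 14)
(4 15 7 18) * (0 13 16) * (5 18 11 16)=(0 13 5 18 4 15 7 11 16)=[13, 1, 2, 3, 15, 18, 6, 11, 8, 9, 10, 16, 12, 5, 14, 7, 0, 17, 4]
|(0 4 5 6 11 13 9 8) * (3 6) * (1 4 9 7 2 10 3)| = 21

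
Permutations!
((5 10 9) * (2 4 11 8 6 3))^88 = (2 6 11)(3 8 4)(5 10 9)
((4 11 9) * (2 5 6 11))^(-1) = (2 4 9 11 6 5)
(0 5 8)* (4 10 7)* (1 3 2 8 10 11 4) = (0 5 10 7 1 3 2 8)(4 11) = [5, 3, 8, 2, 11, 10, 6, 1, 0, 9, 7, 4]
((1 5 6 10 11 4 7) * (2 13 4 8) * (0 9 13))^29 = ((0 9 13 4 7 1 5 6 10 11 8 2))^29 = (0 1 8 4 10 9 5 2 7 11 13 6)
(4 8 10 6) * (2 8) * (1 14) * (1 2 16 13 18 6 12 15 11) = (1 14 2 8 10 12 15 11)(4 16 13 18 6) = [0, 14, 8, 3, 16, 5, 4, 7, 10, 9, 12, 1, 15, 18, 2, 11, 13, 17, 6]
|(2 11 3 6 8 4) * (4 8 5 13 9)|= 8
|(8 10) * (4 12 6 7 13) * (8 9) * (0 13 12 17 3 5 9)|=|(0 13 4 17 3 5 9 8 10)(6 7 12)|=9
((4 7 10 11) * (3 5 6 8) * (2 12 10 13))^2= ((2 12 10 11 4 7 13)(3 5 6 8))^2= (2 10 4 13 12 11 7)(3 6)(5 8)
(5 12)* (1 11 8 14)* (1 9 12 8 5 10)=(1 11 5 8 14 9 12 10)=[0, 11, 2, 3, 4, 8, 6, 7, 14, 12, 1, 5, 10, 13, 9]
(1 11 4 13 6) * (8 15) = (1 11 4 13 6)(8 15) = [0, 11, 2, 3, 13, 5, 1, 7, 15, 9, 10, 4, 12, 6, 14, 8]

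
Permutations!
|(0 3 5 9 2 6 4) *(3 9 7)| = 15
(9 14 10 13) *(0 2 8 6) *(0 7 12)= [2, 1, 8, 3, 4, 5, 7, 12, 6, 14, 13, 11, 0, 9, 10]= (0 2 8 6 7 12)(9 14 10 13)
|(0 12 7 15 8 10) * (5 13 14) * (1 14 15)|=10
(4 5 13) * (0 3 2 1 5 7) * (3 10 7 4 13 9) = (13)(0 10 7)(1 5 9 3 2) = [10, 5, 1, 2, 4, 9, 6, 0, 8, 3, 7, 11, 12, 13]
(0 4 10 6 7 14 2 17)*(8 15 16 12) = (0 4 10 6 7 14 2 17)(8 15 16 12) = [4, 1, 17, 3, 10, 5, 7, 14, 15, 9, 6, 11, 8, 13, 2, 16, 12, 0]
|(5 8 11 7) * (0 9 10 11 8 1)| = |(0 9 10 11 7 5 1)| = 7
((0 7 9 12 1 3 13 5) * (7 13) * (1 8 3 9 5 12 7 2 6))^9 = ((0 13 12 8 3 2 6 1 9 7 5))^9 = (0 7 1 2 8 13 5 9 6 3 12)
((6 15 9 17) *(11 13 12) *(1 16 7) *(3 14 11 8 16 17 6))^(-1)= ((1 17 3 14 11 13 12 8 16 7)(6 15 9))^(-1)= (1 7 16 8 12 13 11 14 3 17)(6 9 15)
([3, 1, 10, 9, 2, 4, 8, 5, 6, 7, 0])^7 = [10, 1, 4, 0, 5, 7, 8, 9, 6, 3, 2]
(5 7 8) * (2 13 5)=(2 13 5 7 8)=[0, 1, 13, 3, 4, 7, 6, 8, 2, 9, 10, 11, 12, 5]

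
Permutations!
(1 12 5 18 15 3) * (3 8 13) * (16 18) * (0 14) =[14, 12, 2, 1, 4, 16, 6, 7, 13, 9, 10, 11, 5, 3, 0, 8, 18, 17, 15] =(0 14)(1 12 5 16 18 15 8 13 3)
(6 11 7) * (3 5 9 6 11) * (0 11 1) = (0 11 7 1)(3 5 9 6) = [11, 0, 2, 5, 4, 9, 3, 1, 8, 6, 10, 7]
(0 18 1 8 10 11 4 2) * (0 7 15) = (0 18 1 8 10 11 4 2 7 15) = [18, 8, 7, 3, 2, 5, 6, 15, 10, 9, 11, 4, 12, 13, 14, 0, 16, 17, 1]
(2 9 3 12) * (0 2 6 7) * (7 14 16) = (0 2 9 3 12 6 14 16 7) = [2, 1, 9, 12, 4, 5, 14, 0, 8, 3, 10, 11, 6, 13, 16, 15, 7]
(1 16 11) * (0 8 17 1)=(0 8 17 1 16 11)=[8, 16, 2, 3, 4, 5, 6, 7, 17, 9, 10, 0, 12, 13, 14, 15, 11, 1]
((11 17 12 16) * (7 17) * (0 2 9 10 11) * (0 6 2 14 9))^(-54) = ((0 14 9 10 11 7 17 12 16 6 2))^(-54) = (0 14 9 10 11 7 17 12 16 6 2)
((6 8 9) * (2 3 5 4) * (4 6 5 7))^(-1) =((2 3 7 4)(5 6 8 9))^(-1) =(2 4 7 3)(5 9 8 6)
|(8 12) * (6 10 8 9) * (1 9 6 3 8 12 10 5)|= 8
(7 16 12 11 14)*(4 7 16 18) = (4 7 18)(11 14 16 12) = [0, 1, 2, 3, 7, 5, 6, 18, 8, 9, 10, 14, 11, 13, 16, 15, 12, 17, 4]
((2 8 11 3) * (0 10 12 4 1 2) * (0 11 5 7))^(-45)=(12)(3 11)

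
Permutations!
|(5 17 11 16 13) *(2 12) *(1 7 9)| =30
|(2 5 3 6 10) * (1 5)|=6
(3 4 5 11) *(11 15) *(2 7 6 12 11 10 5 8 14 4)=(2 7 6 12 11 3)(4 8 14)(5 15 10)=[0, 1, 7, 2, 8, 15, 12, 6, 14, 9, 5, 3, 11, 13, 4, 10]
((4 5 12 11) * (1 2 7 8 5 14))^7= (1 4 12 8 2 14 11 5 7)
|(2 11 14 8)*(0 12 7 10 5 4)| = |(0 12 7 10 5 4)(2 11 14 8)| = 12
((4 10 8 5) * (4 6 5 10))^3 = (5 6)(8 10)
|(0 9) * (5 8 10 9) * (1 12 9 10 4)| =7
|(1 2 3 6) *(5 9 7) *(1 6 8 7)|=|(1 2 3 8 7 5 9)|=7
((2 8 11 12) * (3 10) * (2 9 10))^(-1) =(2 3 10 9 12 11 8)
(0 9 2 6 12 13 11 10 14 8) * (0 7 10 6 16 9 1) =(0 1)(2 16 9)(6 12 13 11)(7 10 14 8) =[1, 0, 16, 3, 4, 5, 12, 10, 7, 2, 14, 6, 13, 11, 8, 15, 9]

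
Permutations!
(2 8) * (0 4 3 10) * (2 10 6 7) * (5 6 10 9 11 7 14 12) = (0 4 3 10)(2 8 9 11 7)(5 6 14 12) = [4, 1, 8, 10, 3, 6, 14, 2, 9, 11, 0, 7, 5, 13, 12]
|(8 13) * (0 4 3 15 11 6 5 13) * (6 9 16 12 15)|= 35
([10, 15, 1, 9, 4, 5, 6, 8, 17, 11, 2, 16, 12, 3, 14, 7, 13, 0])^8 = (17)(3 16 9 13 11)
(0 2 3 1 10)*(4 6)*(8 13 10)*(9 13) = (0 2 3 1 8 9 13 10)(4 6) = [2, 8, 3, 1, 6, 5, 4, 7, 9, 13, 0, 11, 12, 10]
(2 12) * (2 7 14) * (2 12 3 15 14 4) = [0, 1, 3, 15, 2, 5, 6, 4, 8, 9, 10, 11, 7, 13, 12, 14] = (2 3 15 14 12 7 4)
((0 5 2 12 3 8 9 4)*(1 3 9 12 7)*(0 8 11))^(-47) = ((0 5 2 7 1 3 11)(4 8 12 9))^(-47) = (0 2 1 11 5 7 3)(4 8 12 9)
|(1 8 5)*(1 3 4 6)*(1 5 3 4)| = 3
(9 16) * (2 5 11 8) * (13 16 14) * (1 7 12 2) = (1 7 12 2 5 11 8)(9 14 13 16) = [0, 7, 5, 3, 4, 11, 6, 12, 1, 14, 10, 8, 2, 16, 13, 15, 9]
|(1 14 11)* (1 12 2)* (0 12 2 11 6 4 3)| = 9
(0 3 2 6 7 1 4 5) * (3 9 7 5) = (0 9 7 1 4 3 2 6 5) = [9, 4, 6, 2, 3, 0, 5, 1, 8, 7]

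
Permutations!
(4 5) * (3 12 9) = (3 12 9)(4 5) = [0, 1, 2, 12, 5, 4, 6, 7, 8, 3, 10, 11, 9]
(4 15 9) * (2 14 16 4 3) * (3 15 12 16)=(2 14 3)(4 12 16)(9 15)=[0, 1, 14, 2, 12, 5, 6, 7, 8, 15, 10, 11, 16, 13, 3, 9, 4]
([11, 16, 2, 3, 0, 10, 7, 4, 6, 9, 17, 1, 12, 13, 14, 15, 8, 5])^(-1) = (0 4 7 6 8 16 1 11)(5 17 10)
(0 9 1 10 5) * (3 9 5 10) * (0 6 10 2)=[5, 3, 0, 9, 4, 6, 10, 7, 8, 1, 2]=(0 5 6 10 2)(1 3 9)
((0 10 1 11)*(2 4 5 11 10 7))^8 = ((0 7 2 4 5 11)(1 10))^8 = (0 2 5)(4 11 7)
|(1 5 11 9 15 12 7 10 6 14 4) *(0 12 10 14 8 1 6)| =|(0 12 7 14 4 6 8 1 5 11 9 15 10)| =13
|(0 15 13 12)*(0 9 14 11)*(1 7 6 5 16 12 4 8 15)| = |(0 1 7 6 5 16 12 9 14 11)(4 8 15 13)| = 20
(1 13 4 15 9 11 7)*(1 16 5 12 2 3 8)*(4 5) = (1 13 5 12 2 3 8)(4 15 9 11 7 16) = [0, 13, 3, 8, 15, 12, 6, 16, 1, 11, 10, 7, 2, 5, 14, 9, 4]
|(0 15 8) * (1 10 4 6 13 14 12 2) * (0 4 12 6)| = |(0 15 8 4)(1 10 12 2)(6 13 14)| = 12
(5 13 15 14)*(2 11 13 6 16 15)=(2 11 13)(5 6 16 15 14)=[0, 1, 11, 3, 4, 6, 16, 7, 8, 9, 10, 13, 12, 2, 5, 14, 15]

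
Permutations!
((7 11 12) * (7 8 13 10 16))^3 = ((7 11 12 8 13 10 16))^3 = (7 8 16 12 10 11 13)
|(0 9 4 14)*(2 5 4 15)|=|(0 9 15 2 5 4 14)|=7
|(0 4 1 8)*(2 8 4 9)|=4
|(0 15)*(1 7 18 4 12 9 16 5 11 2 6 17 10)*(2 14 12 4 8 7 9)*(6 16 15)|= |(0 6 17 10 1 9 15)(2 16 5 11 14 12)(7 18 8)|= 42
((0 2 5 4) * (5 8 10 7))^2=((0 2 8 10 7 5 4))^2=(0 8 7 4 2 10 5)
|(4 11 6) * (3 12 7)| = |(3 12 7)(4 11 6)| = 3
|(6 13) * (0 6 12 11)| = |(0 6 13 12 11)| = 5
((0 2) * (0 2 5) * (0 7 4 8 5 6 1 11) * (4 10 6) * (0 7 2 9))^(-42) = (1 10 11 6 7)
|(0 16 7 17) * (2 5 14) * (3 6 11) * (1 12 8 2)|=|(0 16 7 17)(1 12 8 2 5 14)(3 6 11)|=12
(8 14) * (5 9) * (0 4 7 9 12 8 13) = (0 4 7 9 5 12 8 14 13) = [4, 1, 2, 3, 7, 12, 6, 9, 14, 5, 10, 11, 8, 0, 13]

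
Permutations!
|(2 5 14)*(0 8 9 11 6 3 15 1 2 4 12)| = 13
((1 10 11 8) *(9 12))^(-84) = ((1 10 11 8)(9 12))^(-84) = (12)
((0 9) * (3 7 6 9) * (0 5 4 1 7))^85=((0 3)(1 7 6 9 5 4))^85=(0 3)(1 7 6 9 5 4)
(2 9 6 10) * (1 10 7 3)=(1 10 2 9 6 7 3)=[0, 10, 9, 1, 4, 5, 7, 3, 8, 6, 2]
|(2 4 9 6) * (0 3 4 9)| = |(0 3 4)(2 9 6)| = 3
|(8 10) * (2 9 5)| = 6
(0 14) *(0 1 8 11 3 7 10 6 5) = (0 14 1 8 11 3 7 10 6 5) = [14, 8, 2, 7, 4, 0, 5, 10, 11, 9, 6, 3, 12, 13, 1]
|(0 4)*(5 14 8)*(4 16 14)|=|(0 16 14 8 5 4)|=6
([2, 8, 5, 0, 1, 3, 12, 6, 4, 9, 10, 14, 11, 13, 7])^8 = [0, 4, 2, 3, 8, 5, 14, 11, 1, 9, 10, 6, 7, 13, 12]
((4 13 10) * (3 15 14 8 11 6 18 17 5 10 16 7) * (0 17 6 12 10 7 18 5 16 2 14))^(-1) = (0 15 3 7 5 6 18 16 17)(2 13 4 10 12 11 8 14) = ((0 17 16 18 6 5 7 3 15)(2 14 8 11 12 10 4 13))^(-1)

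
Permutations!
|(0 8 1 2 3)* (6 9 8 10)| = 8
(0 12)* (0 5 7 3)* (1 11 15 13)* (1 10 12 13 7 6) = (0 13 10 12 5 6 1 11 15 7 3) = [13, 11, 2, 0, 4, 6, 1, 3, 8, 9, 12, 15, 5, 10, 14, 7]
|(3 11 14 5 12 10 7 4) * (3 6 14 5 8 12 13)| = 28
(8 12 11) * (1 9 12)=[0, 9, 2, 3, 4, 5, 6, 7, 1, 12, 10, 8, 11]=(1 9 12 11 8)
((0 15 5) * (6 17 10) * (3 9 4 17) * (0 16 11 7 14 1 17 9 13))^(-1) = (0 13 3 6 10 17 1 14 7 11 16 5 15)(4 9)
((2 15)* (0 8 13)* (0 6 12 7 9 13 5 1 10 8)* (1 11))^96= (15)(1 10 8 5 11)(6 12 7 9 13)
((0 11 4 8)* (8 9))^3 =((0 11 4 9 8))^3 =(0 9 11 8 4)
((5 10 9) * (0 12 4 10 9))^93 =(0 12 4 10)(5 9)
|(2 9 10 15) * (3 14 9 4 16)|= 8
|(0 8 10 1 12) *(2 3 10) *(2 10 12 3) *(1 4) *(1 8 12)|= |(0 12)(1 3)(4 8 10)|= 6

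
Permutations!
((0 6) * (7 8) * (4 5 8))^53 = ((0 6)(4 5 8 7))^53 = (0 6)(4 5 8 7)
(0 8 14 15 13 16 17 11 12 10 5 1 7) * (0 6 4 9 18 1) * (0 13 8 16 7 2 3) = (0 16 17 11 12 10 5 13 7 6 4 9 18 1 2 3)(8 14 15) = [16, 2, 3, 0, 9, 13, 4, 6, 14, 18, 5, 12, 10, 7, 15, 8, 17, 11, 1]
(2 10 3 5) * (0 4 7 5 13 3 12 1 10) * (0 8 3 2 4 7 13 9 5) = (0 7)(1 10 12)(2 8 3 9 5 4 13) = [7, 10, 8, 9, 13, 4, 6, 0, 3, 5, 12, 11, 1, 2]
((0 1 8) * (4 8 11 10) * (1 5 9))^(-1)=(0 8 4 10 11 1 9 5)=((0 5 9 1 11 10 4 8))^(-1)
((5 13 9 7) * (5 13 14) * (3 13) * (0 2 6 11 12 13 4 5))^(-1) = ((0 2 6 11 12 13 9 7 3 4 5 14))^(-1) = (0 14 5 4 3 7 9 13 12 11 6 2)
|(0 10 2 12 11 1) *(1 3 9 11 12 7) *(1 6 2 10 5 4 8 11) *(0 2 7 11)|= 20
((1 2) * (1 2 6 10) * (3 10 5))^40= ((1 6 5 3 10))^40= (10)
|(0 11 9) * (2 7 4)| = 3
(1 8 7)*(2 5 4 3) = (1 8 7)(2 5 4 3) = [0, 8, 5, 2, 3, 4, 6, 1, 7]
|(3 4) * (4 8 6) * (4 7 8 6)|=|(3 6 7 8 4)|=5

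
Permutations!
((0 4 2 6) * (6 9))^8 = (0 9 4 6 2)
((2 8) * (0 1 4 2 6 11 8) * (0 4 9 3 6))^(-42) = (11)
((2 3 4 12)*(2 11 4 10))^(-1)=(2 10 3)(4 11 12)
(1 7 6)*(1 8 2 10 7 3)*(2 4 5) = [0, 3, 10, 1, 5, 2, 8, 6, 4, 9, 7] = (1 3)(2 10 7 6 8 4 5)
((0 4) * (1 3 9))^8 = (1 9 3)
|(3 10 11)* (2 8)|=|(2 8)(3 10 11)|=6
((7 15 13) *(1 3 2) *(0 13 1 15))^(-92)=((0 13 7)(1 3 2 15))^(-92)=(15)(0 13 7)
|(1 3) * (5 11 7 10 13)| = 10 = |(1 3)(5 11 7 10 13)|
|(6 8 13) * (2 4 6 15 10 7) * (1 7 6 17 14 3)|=|(1 7 2 4 17 14 3)(6 8 13 15 10)|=35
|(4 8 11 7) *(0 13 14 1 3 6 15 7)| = |(0 13 14 1 3 6 15 7 4 8 11)| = 11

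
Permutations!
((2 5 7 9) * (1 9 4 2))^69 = (1 9)(2 5 7 4)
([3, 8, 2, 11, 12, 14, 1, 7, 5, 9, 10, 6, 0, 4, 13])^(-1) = [12, 6, 2, 0, 13, 8, 11, 7, 1, 9, 10, 3, 4, 14, 5]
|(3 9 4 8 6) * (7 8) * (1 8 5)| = 8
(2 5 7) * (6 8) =(2 5 7)(6 8) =[0, 1, 5, 3, 4, 7, 8, 2, 6]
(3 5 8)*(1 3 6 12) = (1 3 5 8 6 12) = [0, 3, 2, 5, 4, 8, 12, 7, 6, 9, 10, 11, 1]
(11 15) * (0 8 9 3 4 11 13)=(0 8 9 3 4 11 15 13)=[8, 1, 2, 4, 11, 5, 6, 7, 9, 3, 10, 15, 12, 0, 14, 13]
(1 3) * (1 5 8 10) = [0, 3, 2, 5, 4, 8, 6, 7, 10, 9, 1] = (1 3 5 8 10)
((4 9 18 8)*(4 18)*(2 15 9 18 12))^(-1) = (2 12 8 18 4 9 15)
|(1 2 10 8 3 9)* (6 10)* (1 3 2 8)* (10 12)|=6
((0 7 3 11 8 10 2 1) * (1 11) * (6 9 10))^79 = ((0 7 3 1)(2 11 8 6 9 10))^79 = (0 1 3 7)(2 11 8 6 9 10)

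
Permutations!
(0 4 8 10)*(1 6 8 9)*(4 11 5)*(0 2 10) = [11, 6, 10, 3, 9, 4, 8, 7, 0, 1, 2, 5] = (0 11 5 4 9 1 6 8)(2 10)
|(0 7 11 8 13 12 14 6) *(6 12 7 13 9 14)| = |(0 13 7 11 8 9 14 12 6)| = 9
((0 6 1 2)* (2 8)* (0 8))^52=((0 6 1)(2 8))^52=(8)(0 6 1)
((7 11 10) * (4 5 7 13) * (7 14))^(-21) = ((4 5 14 7 11 10 13))^(-21) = (14)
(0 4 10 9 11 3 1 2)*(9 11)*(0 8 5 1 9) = (0 4 10 11 3 9)(1 2 8 5) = [4, 2, 8, 9, 10, 1, 6, 7, 5, 0, 11, 3]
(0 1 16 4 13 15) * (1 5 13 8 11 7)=(0 5 13 15)(1 16 4 8 11 7)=[5, 16, 2, 3, 8, 13, 6, 1, 11, 9, 10, 7, 12, 15, 14, 0, 4]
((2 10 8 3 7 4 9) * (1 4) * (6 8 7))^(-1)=(1 7 10 2 9 4)(3 8 6)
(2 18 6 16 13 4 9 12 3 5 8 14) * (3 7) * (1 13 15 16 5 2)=(1 13 4 9 12 7 3 2 18 6 5 8 14)(15 16)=[0, 13, 18, 2, 9, 8, 5, 3, 14, 12, 10, 11, 7, 4, 1, 16, 15, 17, 6]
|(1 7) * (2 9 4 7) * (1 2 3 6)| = 12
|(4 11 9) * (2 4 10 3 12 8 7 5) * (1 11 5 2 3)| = 28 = |(1 11 9 10)(2 4 5 3 12 8 7)|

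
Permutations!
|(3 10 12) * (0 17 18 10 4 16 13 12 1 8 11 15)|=|(0 17 18 10 1 8 11 15)(3 4 16 13 12)|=40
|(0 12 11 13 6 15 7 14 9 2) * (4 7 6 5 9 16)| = 28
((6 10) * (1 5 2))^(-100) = ((1 5 2)(6 10))^(-100) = (10)(1 2 5)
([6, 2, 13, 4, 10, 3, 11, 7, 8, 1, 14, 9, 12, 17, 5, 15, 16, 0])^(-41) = (0 17 13 2 1 9 11 6)(3 5 14 10 4)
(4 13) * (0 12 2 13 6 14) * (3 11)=(0 12 2 13 4 6 14)(3 11)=[12, 1, 13, 11, 6, 5, 14, 7, 8, 9, 10, 3, 2, 4, 0]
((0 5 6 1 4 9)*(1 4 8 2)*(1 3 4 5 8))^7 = (0 8 2 3 4 9)(5 6)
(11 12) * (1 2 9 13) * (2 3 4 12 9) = (1 3 4 12 11 9 13) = [0, 3, 2, 4, 12, 5, 6, 7, 8, 13, 10, 9, 11, 1]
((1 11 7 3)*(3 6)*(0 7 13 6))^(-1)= (0 7)(1 3 6 13 11)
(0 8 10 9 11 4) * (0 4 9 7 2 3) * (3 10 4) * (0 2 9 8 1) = (0 1)(2 10 7 9 11 8 4 3) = [1, 0, 10, 2, 3, 5, 6, 9, 4, 11, 7, 8]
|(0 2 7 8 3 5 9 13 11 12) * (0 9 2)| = 20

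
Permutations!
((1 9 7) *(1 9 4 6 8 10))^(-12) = (1 8 4 10 6)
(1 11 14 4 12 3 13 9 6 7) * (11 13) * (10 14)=[0, 13, 2, 11, 12, 5, 7, 1, 8, 6, 14, 10, 3, 9, 4]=(1 13 9 6 7)(3 11 10 14 4 12)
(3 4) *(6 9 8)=(3 4)(6 9 8)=[0, 1, 2, 4, 3, 5, 9, 7, 6, 8]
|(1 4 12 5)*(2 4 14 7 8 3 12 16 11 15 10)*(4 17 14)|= 14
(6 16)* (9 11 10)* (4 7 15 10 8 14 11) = (4 7 15 10 9)(6 16)(8 14 11) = [0, 1, 2, 3, 7, 5, 16, 15, 14, 4, 9, 8, 12, 13, 11, 10, 6]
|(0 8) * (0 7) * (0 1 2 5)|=6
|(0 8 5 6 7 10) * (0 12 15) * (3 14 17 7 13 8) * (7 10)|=|(0 3 14 17 10 12 15)(5 6 13 8)|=28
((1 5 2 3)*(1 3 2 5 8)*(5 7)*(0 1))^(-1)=(0 8 1)(5 7)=((0 1 8)(5 7))^(-1)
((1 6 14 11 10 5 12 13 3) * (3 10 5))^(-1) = ((1 6 14 11 5 12 13 10 3))^(-1) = (1 3 10 13 12 5 11 14 6)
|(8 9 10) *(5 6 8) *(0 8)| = 6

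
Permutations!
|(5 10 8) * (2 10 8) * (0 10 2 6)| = |(0 10 6)(5 8)| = 6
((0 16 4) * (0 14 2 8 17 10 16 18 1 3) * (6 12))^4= (18)(2 16 8 4 17 14 10)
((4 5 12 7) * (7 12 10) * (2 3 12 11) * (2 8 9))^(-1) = ((2 3 12 11 8 9)(4 5 10 7))^(-1) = (2 9 8 11 12 3)(4 7 10 5)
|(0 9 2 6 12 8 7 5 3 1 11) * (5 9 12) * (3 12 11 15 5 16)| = |(0 11)(1 15 5 12 8 7 9 2 6 16 3)| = 22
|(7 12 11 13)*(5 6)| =|(5 6)(7 12 11 13)| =4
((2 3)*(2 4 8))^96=((2 3 4 8))^96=(8)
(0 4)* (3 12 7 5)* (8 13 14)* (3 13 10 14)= (0 4)(3 12 7 5 13)(8 10 14)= [4, 1, 2, 12, 0, 13, 6, 5, 10, 9, 14, 11, 7, 3, 8]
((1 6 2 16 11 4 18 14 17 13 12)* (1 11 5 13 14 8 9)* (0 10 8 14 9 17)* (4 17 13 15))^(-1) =(0 14 18 4 15 5 16 2 6 1 9 17 11 12 13 8 10)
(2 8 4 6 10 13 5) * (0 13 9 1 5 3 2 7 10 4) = (0 13 3 2 8)(1 5 7 10 9)(4 6) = [13, 5, 8, 2, 6, 7, 4, 10, 0, 1, 9, 11, 12, 3]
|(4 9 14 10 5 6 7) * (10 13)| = 8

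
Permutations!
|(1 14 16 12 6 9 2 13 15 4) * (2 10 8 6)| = |(1 14 16 12 2 13 15 4)(6 9 10 8)| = 8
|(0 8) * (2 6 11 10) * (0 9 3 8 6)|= |(0 6 11 10 2)(3 8 9)|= 15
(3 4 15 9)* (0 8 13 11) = (0 8 13 11)(3 4 15 9) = [8, 1, 2, 4, 15, 5, 6, 7, 13, 3, 10, 0, 12, 11, 14, 9]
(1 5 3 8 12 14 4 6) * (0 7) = [7, 5, 2, 8, 6, 3, 1, 0, 12, 9, 10, 11, 14, 13, 4] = (0 7)(1 5 3 8 12 14 4 6)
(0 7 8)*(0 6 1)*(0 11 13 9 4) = (0 7 8 6 1 11 13 9 4) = [7, 11, 2, 3, 0, 5, 1, 8, 6, 4, 10, 13, 12, 9]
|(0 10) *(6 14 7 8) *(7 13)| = 10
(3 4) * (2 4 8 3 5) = (2 4 5)(3 8) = [0, 1, 4, 8, 5, 2, 6, 7, 3]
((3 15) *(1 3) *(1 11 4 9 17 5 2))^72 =(17)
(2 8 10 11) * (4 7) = (2 8 10 11)(4 7) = [0, 1, 8, 3, 7, 5, 6, 4, 10, 9, 11, 2]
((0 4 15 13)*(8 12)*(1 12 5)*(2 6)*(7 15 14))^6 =(15)(1 8)(5 12)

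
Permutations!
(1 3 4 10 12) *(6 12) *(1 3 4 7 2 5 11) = (1 4 10 6 12 3 7 2 5 11) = [0, 4, 5, 7, 10, 11, 12, 2, 8, 9, 6, 1, 3]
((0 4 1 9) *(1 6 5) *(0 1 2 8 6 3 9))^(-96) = ((0 4 3 9 1)(2 8 6 5))^(-96) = (0 1 9 3 4)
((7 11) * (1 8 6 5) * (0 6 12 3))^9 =((0 6 5 1 8 12 3)(7 11))^9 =(0 5 8 3 6 1 12)(7 11)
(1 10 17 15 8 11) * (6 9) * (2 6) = (1 10 17 15 8 11)(2 6 9) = [0, 10, 6, 3, 4, 5, 9, 7, 11, 2, 17, 1, 12, 13, 14, 8, 16, 15]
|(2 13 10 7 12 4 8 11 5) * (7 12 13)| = 9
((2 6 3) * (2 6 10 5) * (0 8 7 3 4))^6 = (10)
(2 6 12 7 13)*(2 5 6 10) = (2 10)(5 6 12 7 13) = [0, 1, 10, 3, 4, 6, 12, 13, 8, 9, 2, 11, 7, 5]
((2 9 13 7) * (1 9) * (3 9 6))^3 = (1 9 2 3 7 6 13)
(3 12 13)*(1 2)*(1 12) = [0, 2, 12, 1, 4, 5, 6, 7, 8, 9, 10, 11, 13, 3] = (1 2 12 13 3)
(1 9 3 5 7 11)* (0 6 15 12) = (0 6 15 12)(1 9 3 5 7 11) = [6, 9, 2, 5, 4, 7, 15, 11, 8, 3, 10, 1, 0, 13, 14, 12]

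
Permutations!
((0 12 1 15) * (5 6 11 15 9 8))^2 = (0 1 8 6 15 12 9 5 11) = ((0 12 1 9 8 5 6 11 15))^2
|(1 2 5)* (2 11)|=4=|(1 11 2 5)|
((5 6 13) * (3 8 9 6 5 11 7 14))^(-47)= ((3 8 9 6 13 11 7 14))^(-47)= (3 8 9 6 13 11 7 14)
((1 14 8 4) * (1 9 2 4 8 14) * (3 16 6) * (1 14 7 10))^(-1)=((1 14 7 10)(2 4 9)(3 16 6))^(-1)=(1 10 7 14)(2 9 4)(3 6 16)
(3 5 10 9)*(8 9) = [0, 1, 2, 5, 4, 10, 6, 7, 9, 3, 8] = (3 5 10 8 9)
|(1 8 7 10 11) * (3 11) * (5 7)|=|(1 8 5 7 10 3 11)|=7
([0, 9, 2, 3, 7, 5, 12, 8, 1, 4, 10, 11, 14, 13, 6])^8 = [0, 7, 2, 3, 1, 5, 14, 9, 4, 8, 10, 11, 6, 13, 12]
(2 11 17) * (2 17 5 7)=[0, 1, 11, 3, 4, 7, 6, 2, 8, 9, 10, 5, 12, 13, 14, 15, 16, 17]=(17)(2 11 5 7)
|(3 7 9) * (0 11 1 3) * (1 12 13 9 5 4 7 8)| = |(0 11 12 13 9)(1 3 8)(4 7 5)| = 15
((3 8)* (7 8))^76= (3 7 8)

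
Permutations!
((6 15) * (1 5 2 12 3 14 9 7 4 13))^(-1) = (1 13 4 7 9 14 3 12 2 5)(6 15)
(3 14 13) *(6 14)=[0, 1, 2, 6, 4, 5, 14, 7, 8, 9, 10, 11, 12, 3, 13]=(3 6 14 13)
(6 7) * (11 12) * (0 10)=(0 10)(6 7)(11 12)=[10, 1, 2, 3, 4, 5, 7, 6, 8, 9, 0, 12, 11]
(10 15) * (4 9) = [0, 1, 2, 3, 9, 5, 6, 7, 8, 4, 15, 11, 12, 13, 14, 10] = (4 9)(10 15)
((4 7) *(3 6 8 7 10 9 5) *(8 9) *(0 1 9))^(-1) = (0 6 3 5 9 1)(4 7 8 10)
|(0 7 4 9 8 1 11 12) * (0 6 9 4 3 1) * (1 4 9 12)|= 6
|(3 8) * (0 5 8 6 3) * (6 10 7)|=|(0 5 8)(3 10 7 6)|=12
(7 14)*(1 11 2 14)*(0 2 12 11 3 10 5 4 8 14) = (0 2)(1 3 10 5 4 8 14 7)(11 12) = [2, 3, 0, 10, 8, 4, 6, 1, 14, 9, 5, 12, 11, 13, 7]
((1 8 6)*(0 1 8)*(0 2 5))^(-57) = (0 5 2 1)(6 8)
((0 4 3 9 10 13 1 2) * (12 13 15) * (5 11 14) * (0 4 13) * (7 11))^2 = (0 1 4 9 15)(2 3 10 12 13)(5 11)(7 14) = ((0 13 1 2 4 3 9 10 15 12)(5 7 11 14))^2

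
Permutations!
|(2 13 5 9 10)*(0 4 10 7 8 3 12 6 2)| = |(0 4 10)(2 13 5 9 7 8 3 12 6)| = 9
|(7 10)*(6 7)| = |(6 7 10)| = 3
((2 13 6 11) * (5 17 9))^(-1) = (2 11 6 13)(5 9 17)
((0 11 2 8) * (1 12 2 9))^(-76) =(0 11 9 1 12 2 8)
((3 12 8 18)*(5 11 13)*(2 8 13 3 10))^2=((2 8 18 10)(3 12 13 5 11))^2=(2 18)(3 13 11 12 5)(8 10)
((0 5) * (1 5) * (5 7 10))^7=((0 1 7 10 5))^7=(0 7 5 1 10)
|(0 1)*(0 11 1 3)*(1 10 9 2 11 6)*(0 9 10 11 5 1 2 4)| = 4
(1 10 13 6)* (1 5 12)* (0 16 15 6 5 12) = [16, 10, 2, 3, 4, 0, 12, 7, 8, 9, 13, 11, 1, 5, 14, 6, 15] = (0 16 15 6 12 1 10 13 5)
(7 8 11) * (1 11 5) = (1 11 7 8 5) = [0, 11, 2, 3, 4, 1, 6, 8, 5, 9, 10, 7]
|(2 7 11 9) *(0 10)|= |(0 10)(2 7 11 9)|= 4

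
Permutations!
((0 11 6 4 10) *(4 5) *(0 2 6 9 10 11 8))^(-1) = (0 8)(2 10 9 11 4 5 6)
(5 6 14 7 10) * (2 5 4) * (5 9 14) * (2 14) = (2 9)(4 14 7 10)(5 6) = [0, 1, 9, 3, 14, 6, 5, 10, 8, 2, 4, 11, 12, 13, 7]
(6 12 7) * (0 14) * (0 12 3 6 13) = (0 14 12 7 13)(3 6) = [14, 1, 2, 6, 4, 5, 3, 13, 8, 9, 10, 11, 7, 0, 12]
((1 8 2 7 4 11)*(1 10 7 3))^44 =(11)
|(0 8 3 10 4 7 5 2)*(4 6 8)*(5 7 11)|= 20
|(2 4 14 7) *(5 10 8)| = 12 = |(2 4 14 7)(5 10 8)|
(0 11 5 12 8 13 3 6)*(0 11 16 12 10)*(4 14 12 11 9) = (0 16 11 5 10)(3 6 9 4 14 12 8 13) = [16, 1, 2, 6, 14, 10, 9, 7, 13, 4, 0, 5, 8, 3, 12, 15, 11]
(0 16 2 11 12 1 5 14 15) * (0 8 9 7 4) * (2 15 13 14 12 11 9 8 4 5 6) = (0 16 15 4)(1 6 2 9 7 5 12)(13 14) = [16, 6, 9, 3, 0, 12, 2, 5, 8, 7, 10, 11, 1, 14, 13, 4, 15]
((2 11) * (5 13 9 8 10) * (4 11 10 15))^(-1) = ((2 10 5 13 9 8 15 4 11))^(-1) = (2 11 4 15 8 9 13 5 10)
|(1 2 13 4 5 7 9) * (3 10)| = 14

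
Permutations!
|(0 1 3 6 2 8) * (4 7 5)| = 6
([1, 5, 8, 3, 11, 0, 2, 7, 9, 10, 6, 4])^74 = (11)(0 5 1)(2 6 10 9 8)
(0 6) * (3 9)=(0 6)(3 9)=[6, 1, 2, 9, 4, 5, 0, 7, 8, 3]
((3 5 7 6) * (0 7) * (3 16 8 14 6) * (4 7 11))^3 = ((0 11 4 7 3 5)(6 16 8 14))^3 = (0 7)(3 11)(4 5)(6 14 8 16)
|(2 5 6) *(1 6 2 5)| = |(1 6 5 2)| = 4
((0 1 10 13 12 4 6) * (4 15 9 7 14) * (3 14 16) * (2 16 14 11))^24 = ((0 1 10 13 12 15 9 7 14 4 6)(2 16 3 11))^24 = (16)(0 10 12 9 14 6 1 13 15 7 4)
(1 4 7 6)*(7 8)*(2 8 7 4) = (1 2 8 4 7 6) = [0, 2, 8, 3, 7, 5, 1, 6, 4]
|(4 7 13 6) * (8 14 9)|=12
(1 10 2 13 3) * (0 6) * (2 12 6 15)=(0 15 2 13 3 1 10 12 6)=[15, 10, 13, 1, 4, 5, 0, 7, 8, 9, 12, 11, 6, 3, 14, 2]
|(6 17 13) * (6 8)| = |(6 17 13 8)| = 4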